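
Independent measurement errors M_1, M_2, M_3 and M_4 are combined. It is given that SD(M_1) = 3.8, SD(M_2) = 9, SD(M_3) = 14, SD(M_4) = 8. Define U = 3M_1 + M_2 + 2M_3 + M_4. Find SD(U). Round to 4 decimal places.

32.5417

V(M_1) = 14.44, V(M_2) = 81, V(M_3) = 196, V(M_4) = 64
By independence, V(U) = (3)²V(M_1) + (1)²V(M_2) + (2)²V(M_3) + (1)²V(M_4)
= (3)²·14.44 + (1)²·81 + (2)²·196 + (1)²·64 = 1058.96
SD(U) = √1058.96 ≈ 32.5417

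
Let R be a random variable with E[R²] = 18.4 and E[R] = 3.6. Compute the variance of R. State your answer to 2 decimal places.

5.44

Var(R) = 18.4 − (3.6)² = 5.44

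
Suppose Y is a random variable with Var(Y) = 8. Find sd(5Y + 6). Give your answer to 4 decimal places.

Var(5Y + 6) = (5)²·8 = 200
sd(5Y + 6) = √200 ≈ 14.1421

14.1421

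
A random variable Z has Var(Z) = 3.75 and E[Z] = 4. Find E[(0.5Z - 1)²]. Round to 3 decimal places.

E[0.5Z - 1] = 0.5·4 − 1 = 1
Var(0.5Z - 1) = (0.5)²·3.75 = 0.9375
E[(0.5Z - 1)²] = Var((0.5Z - 1)) + (E[(0.5Z - 1)])² = 0.9375 + (1)² = 1.9375

1.938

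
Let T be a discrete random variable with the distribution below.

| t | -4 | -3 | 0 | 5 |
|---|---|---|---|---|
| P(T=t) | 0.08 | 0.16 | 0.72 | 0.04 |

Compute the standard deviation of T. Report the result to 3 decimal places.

E[T] = (-4)(0.08) + (-3)(0.16) + (0)(0.72) + (5)(0.04) = -0.6
E[T²] = (-4)²(0.08) + (-3)²(0.16) + (0)²(0.72) + (5)²(0.04) = 3.72
Var(T) = E[T²] − (E[T])² = 3.72 − (-0.6)² = 3.36
σ(T) = √3.36 ≈ 1.833

1.833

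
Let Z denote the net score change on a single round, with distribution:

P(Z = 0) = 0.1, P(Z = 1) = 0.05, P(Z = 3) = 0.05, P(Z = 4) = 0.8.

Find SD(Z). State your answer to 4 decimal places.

E[Z] = (0)(0.1) + (1)(0.05) + (3)(0.05) + (4)(0.8) = 3.4
E[Z²] = (0)²(0.1) + (1)²(0.05) + (3)²(0.05) + (4)²(0.8) = 13.3
Var(Z) = E[Z²] − (E[Z])² = 13.3 − (3.4)² = 1.74
SD(Z) = √1.74 ≈ 1.3191

1.3191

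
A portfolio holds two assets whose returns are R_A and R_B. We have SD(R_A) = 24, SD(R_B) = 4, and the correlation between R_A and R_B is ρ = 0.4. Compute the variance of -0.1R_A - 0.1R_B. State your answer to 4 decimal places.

6.6880

Var(R_A) = (24)² = 576;  Var(R_B) = (4)² = 16
Cov(R_A,R_B) = ρ·SD(R_A)·SD(R_B) = 0.4·24·4 = 38.4
Var(-0.1R_A - 0.1R_B) = (-0.1)²·Var(R_A) + (-0.1)²·Var(R_B) + 2·(-0.1)·(-0.1)·Cov(R_A,R_B)
= 0.01·576 + 0.01·16 + 0.02·38.4 = 6.688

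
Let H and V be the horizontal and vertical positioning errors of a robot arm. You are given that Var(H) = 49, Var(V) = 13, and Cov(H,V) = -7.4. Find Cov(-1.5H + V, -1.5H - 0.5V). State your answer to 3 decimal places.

Cov(-1.5H + V, -1.5H - 0.5V) = (-1.5)(-1.5)Var(H) + (1)(-0.5)Var(V) + [(-1.5)(-0.5) + (1)(-1.5)]Cov(H,V)
= 2.25·49 + -0.5·13 + -0.75·-7.4 = 109.3

109.300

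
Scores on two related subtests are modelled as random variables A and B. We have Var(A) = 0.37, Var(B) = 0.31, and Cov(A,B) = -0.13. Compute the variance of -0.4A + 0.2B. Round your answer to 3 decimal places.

Var(-0.4A + 0.2B) = (-0.4)²·Var(A) + (0.2)²·Var(B) + 2·(-0.4)·(0.2)·Cov(A,B)
= 0.16·0.37 + 0.04·0.31 + -0.16·-0.13 = 0.0924

0.092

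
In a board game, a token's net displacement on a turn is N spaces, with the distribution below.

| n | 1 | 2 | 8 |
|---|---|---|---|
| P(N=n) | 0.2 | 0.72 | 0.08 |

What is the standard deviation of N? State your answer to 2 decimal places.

1.73

E[N] = (1)(0.2) + (2)(0.72) + (8)(0.08) = 2.28
E[N²] = (1)²(0.2) + (2)²(0.72) + (8)²(0.08) = 8.2
V(N) = E[N²] − (E[N])² = 8.2 − (2.28)² = 3.0016
SD(N) = √3.0016 ≈ 1.73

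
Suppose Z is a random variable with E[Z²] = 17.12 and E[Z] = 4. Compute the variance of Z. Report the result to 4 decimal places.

V(Z) = 17.12 − (4)² = 1.12

1.1200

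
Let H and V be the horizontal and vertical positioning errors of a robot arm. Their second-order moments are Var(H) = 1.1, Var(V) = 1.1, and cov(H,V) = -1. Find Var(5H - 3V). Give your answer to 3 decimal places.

Var(5H - 3V) = (5)²·Var(H) + (-3)²·Var(V) + 2·(5)·(-3)·cov(H,V)
= 25·1.1 + 9·1.1 + -30·-1 = 67.4

67.400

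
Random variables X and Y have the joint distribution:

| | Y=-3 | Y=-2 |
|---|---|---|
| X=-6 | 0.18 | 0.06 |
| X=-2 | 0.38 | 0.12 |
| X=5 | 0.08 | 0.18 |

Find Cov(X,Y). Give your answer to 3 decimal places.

E[X] = -1.14,  E[Y] = -2.64
E[XY] = 3.72
Cov(X,Y) = E[XY] − E[X]E[Y] = 3.72 − (-1.14)(-2.64) = 0.7104

0.710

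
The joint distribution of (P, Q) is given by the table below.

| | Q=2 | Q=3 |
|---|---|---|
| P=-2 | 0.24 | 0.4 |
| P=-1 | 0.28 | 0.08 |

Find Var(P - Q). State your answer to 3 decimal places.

E[P] = -1.64,  E[Q] = 2.48,  E[PQ] = -4.16
Var(P) = 2.92 − (-1.64)² = 0.2304;  Var(Q) = 6.4 − (2.48)² = 0.2496
Cov(P,Q) = -4.16 − (-1.64)(2.48) = -0.0928
Var(P - Q) = (1)²·0.2304 + (-1)²·0.2496 + 2·(1)·(-1)·-0.0928 = 0.6656

0.666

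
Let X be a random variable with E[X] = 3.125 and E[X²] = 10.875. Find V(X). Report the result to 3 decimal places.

1.109

V(X) = 10.875 − (3.125)² = 1.109375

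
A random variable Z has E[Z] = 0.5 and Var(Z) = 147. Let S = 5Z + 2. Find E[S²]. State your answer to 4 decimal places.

E[5Z + 2] = 5·0.5 + 2 = 4.5
Var(5Z + 2) = (5)²·147 = 3675
E[S²] = Var(S) + (E[S])² = 3675 + (4.5)² = 3695.25

3695.2500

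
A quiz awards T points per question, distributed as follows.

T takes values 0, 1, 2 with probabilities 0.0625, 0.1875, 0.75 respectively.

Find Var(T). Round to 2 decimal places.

0.34

E[T] = (0)(0.0625) + (1)(0.1875) + (2)(0.75) = 1.6875
E[T²] = (0)²(0.0625) + (1)²(0.1875) + (2)²(0.75) = 3.1875
Var(T) = E[T²] − (E[T])² = 3.1875 − (1.6875)² = 0.33984375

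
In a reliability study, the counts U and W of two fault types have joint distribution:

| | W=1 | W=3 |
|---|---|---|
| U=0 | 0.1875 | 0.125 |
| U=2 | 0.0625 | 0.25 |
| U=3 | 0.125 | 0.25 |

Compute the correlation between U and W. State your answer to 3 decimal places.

E[U] = 1.75,  E[W] = 2.25
E[UW] = 4.25
Cov(U,W) = E[UW] − E[U]E[W] = 4.25 − (1.75)(2.25) = 0.3125
Var(U) = 1.5625,  Var(W) = 0.9375
ρ = 0.3125 / √(1.5625·0.9375) ≈ 0.258

0.258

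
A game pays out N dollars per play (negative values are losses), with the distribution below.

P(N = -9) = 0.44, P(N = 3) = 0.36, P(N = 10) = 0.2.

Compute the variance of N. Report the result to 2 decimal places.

58.11

E[N] = (-9)(0.44) + (3)(0.36) + (10)(0.2) = -0.88
E[N²] = (-9)²(0.44) + (3)²(0.36) + (10)²(0.2) = 58.88
V(N) = E[N²] − (E[N])² = 58.88 − (-0.88)² = 58.1056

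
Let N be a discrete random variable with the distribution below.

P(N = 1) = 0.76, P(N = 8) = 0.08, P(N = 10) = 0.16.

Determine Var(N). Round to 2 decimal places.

E[N] = (1)(0.76) + (8)(0.08) + (10)(0.16) = 3
E[N²] = (1)²(0.76) + (8)²(0.08) + (10)²(0.16) = 21.88
Var(N) = E[N²] − (E[N])² = 21.88 − (3)² = 12.88

12.88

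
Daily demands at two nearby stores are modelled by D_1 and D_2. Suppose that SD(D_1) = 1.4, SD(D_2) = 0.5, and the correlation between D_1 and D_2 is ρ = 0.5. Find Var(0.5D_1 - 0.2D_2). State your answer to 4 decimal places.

Var(D_1) = (1.4)² = 1.96;  Var(D_2) = (0.5)² = 0.25
Cov(D_1,D_2) = ρ·SD(D_1)·SD(D_2) = 0.5·1.4·0.5 = 0.35
Var(0.5D_1 - 0.2D_2) = (0.5)²·Var(D_1) + (-0.2)²·Var(D_2) + 2·(0.5)·(-0.2)·Cov(D_1,D_2)
= 0.25·1.96 + 0.04·0.25 + -0.2·0.35 = 0.43

0.4300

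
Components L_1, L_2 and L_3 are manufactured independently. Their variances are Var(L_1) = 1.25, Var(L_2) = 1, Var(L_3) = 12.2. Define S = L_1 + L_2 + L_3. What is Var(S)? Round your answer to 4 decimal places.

14.4500

By independence, Var(S) = (1)²Var(L_1) + (1)²Var(L_2) + (1)²Var(L_3)
= (1)²·1.25 + (1)²·1 + (1)²·12.2 = 14.45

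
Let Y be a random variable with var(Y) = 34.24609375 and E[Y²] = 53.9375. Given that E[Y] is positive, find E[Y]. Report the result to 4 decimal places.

4.4375

(E[Y])² = E[Y²] − var(Y) = 53.9375 − 34.24609375 = 19.69140625
E[Y] = √19.69140625 = 4.4375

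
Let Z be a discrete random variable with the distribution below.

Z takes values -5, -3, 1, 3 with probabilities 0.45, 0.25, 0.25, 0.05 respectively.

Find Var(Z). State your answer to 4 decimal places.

7.4400

E[Z] = (-5)(0.45) + (-3)(0.25) + (1)(0.25) + (3)(0.05) = -2.6
E[Z²] = (-5)²(0.45) + (-3)²(0.25) + (1)²(0.25) + (3)²(0.05) = 14.2
Var(Z) = E[Z²] − (E[Z])² = 14.2 − (-2.6)² = 7.44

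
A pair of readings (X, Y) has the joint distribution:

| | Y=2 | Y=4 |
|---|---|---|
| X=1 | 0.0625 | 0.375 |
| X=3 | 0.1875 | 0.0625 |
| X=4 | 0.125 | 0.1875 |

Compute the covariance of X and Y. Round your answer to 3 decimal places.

-0.422

E[X] = 2.4375,  E[Y] = 3.25
E[XY] = 7.5
Cov(X,Y) = E[XY] − E[X]E[Y] = 7.5 − (2.4375)(3.25) = -0.421875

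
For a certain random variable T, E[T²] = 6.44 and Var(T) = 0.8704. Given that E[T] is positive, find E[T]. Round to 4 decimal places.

2.3600

(E[T])² = E[T²] − Var(T) = 6.44 − 0.8704 = 5.5696
E[T] = √5.5696 = 2.36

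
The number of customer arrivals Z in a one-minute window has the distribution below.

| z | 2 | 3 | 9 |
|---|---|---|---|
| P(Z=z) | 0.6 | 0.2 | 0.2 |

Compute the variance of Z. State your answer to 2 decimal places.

7.44

E[Z] = (2)(0.6) + (3)(0.2) + (9)(0.2) = 3.6
E[Z²] = (2)²(0.6) + (3)²(0.2) + (9)²(0.2) = 20.4
var(Z) = E[Z²] − (E[Z])² = 20.4 − (3.6)² = 7.44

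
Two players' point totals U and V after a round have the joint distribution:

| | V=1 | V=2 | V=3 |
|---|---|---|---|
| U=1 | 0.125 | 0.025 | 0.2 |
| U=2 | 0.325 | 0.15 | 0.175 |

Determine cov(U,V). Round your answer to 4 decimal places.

E[U] = 1.65,  E[V] = 1.925
E[UV] = 3.075
cov(U,V) = E[UV] − E[U]E[V] = 3.075 − (1.65)(1.925) = -0.10125

-0.1013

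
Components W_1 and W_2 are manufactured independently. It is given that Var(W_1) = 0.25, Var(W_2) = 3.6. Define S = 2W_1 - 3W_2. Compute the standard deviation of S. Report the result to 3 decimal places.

5.779

By independence, Var(S) = (2)²Var(W_1) + (-3)²Var(W_2)
= (2)²·0.25 + (-3)²·3.6 = 33.4
σ(S) = √33.4 ≈ 5.779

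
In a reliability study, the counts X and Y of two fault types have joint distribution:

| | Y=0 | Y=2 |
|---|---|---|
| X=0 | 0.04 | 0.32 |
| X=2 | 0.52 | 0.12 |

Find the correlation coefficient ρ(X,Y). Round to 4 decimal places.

-0.6782

E[X] = 1.28,  E[Y] = 0.88
E[XY] = 0.48
Cov(X,Y) = E[XY] − E[X]E[Y] = 0.48 − (1.28)(0.88) = -0.6464
Var(X) = 0.9216,  Var(Y) = 0.9856
ρ = -0.6464 / √(0.9216·0.9856) ≈ -0.6782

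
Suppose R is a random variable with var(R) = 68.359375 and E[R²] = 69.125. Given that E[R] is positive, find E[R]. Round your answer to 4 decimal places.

0.8750

(E[R])² = E[R²] − var(R) = 69.125 − 68.359375 = 0.765625
E[R] = √0.765625 = 0.875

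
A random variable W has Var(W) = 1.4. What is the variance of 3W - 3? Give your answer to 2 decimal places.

12.60

Var(3W - 3) = (3)²·Var(W) = 9·1.4 = 12.6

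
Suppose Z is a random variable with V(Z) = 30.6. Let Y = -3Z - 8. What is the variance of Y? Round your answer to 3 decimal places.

275.400

V(-3Z - 8) = (-3)²·V(Z) = 9·30.6 = 275.4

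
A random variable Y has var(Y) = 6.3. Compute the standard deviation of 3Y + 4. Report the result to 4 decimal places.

7.5299

var(3Y + 4) = (3)²·6.3 = 56.7
sd(3Y + 4) = √56.7 ≈ 7.5299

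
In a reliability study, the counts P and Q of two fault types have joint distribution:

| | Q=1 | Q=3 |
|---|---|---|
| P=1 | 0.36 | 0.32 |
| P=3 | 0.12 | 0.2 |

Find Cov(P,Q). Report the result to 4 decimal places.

E[P] = 1.64,  E[Q] = 2.04
E[PQ] = 3.48
Cov(P,Q) = E[PQ] − E[P]E[Q] = 3.48 − (1.64)(2.04) = 0.1344

0.1344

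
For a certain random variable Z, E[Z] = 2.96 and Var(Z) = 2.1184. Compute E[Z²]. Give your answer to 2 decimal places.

E[Z²] = Var(Z) + (E[Z])² = 2.1184 + (2.96)² = 10.88

10.88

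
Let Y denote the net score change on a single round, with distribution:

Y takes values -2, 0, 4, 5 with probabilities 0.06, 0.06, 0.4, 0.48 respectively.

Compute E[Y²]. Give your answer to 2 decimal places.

18.64

E[Y²] = (-2)²(0.06) + (0)²(0.06) + (4)²(0.4) + (5)²(0.48) = 18.64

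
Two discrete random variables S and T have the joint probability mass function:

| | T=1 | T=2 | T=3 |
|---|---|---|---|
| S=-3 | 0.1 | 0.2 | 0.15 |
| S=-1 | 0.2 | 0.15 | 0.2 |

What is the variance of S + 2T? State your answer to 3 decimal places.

3.360

E[S] = -1.9,  E[T] = 2.05,  E[ST] = -3.95
var(S) = 4.6 − (-1.9)² = 0.99;  var(T) = 4.85 − (2.05)² = 0.6475
Cov(S,T) = -3.95 − (-1.9)(2.05) = -0.055
var(S + 2T) = (1)²·0.99 + (2)²·0.6475 + 2·(1)·(2)·-0.055 = 3.36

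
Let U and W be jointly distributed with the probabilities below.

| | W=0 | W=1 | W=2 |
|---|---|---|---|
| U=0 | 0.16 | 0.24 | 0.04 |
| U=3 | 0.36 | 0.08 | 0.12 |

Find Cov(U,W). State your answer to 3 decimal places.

E[U] = 1.68,  E[W] = 0.64
E[UW] = 0.96
Cov(U,W) = E[UW] − E[U]E[W] = 0.96 − (1.68)(0.64) = -0.1152

-0.115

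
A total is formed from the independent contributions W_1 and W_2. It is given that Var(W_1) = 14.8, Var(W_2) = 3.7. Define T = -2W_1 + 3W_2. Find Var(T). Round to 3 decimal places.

By independence, Var(T) = (-2)²Var(W_1) + (3)²Var(W_2)
= (-2)²·14.8 + (3)²·3.7 = 92.5

92.500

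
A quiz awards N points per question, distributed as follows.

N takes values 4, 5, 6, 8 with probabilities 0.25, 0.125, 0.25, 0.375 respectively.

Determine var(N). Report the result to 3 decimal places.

2.609

E[N] = (4)(0.25) + (5)(0.125) + (6)(0.25) + (8)(0.375) = 6.125
E[N²] = (4)²(0.25) + (5)²(0.125) + (6)²(0.25) + (8)²(0.375) = 40.125
var(N) = E[N²] − (E[N])² = 40.125 − (6.125)² = 2.609375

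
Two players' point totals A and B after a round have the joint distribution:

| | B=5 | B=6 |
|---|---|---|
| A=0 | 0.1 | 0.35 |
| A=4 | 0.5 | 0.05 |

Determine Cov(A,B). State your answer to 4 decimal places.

E[A] = 2.2,  E[B] = 5.4
E[AB] = 11.2
Cov(A,B) = E[AB] − E[A]E[B] = 11.2 − (2.2)(5.4) = -0.68

-0.6800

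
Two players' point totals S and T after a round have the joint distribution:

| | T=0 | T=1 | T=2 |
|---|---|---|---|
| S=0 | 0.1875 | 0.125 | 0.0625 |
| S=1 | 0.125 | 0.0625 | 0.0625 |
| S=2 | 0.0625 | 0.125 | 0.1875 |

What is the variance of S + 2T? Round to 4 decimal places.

4.4844

E[S] = 1,  E[T] = 0.9375,  E[ST] = 1.1875
V(S) = 1.75 − (1)² = 0.75;  V(T) = 1.5625 − (0.9375)² = 0.68359375
Cov(S,T) = 1.1875 − (1)(0.9375) = 0.25
V(S + 2T) = (1)²·0.75 + (2)²·0.68359375 + 2·(1)·(2)·0.25 = 4.484375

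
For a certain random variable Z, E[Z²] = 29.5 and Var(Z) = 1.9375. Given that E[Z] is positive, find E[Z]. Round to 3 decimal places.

(E[Z])² = E[Z²] − Var(Z) = 29.5 − 1.9375 = 27.5625
E[Z] = √27.5625 = 5.25

5.250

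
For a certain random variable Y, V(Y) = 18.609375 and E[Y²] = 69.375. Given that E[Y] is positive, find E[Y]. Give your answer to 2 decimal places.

(E[Y])² = E[Y²] − V(Y) = 69.375 − 18.609375 = 50.765625
E[Y] = √50.765625 = 7.125

7.13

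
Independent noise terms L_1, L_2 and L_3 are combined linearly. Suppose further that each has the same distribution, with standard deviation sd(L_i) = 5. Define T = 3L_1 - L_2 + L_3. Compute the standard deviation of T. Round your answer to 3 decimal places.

16.583

Var(L_i) = (5)² = 25
By independence, Var(T) = (3)²Var(L_1) + (-1)²Var(L_2) + (1)²Var(L_3)
= (3)²·25 + (-1)²·25 + (1)²·25 = 275
sd(T) = √275 ≈ 16.583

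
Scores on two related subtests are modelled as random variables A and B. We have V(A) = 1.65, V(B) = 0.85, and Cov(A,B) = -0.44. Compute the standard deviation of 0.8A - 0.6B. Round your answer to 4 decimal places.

1.3358

V(0.8A - 0.6B) = (0.8)²·V(A) + (-0.6)²·V(B) + 2·(0.8)·(-0.6)·Cov(A,B)
= 0.64·1.65 + 0.36·0.85 + -0.96·-0.44 = 1.7844
SD(0.8A - 0.6B) = √1.7844 ≈ 1.3358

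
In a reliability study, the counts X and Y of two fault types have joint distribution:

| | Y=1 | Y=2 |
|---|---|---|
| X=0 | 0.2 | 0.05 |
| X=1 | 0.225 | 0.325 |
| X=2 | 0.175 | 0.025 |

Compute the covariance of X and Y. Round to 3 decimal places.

-0.005

E[X] = 0.95,  E[Y] = 1.4
E[XY] = 1.325
Cov(X,Y) = E[XY] − E[X]E[Y] = 1.325 − (0.95)(1.4) = -0.005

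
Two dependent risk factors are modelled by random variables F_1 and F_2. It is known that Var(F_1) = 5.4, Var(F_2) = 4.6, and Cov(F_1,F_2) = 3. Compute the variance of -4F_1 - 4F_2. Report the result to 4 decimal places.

256.0000

Var(-4F_1 - 4F_2) = (-4)²·Var(F_1) + (-4)²·Var(F_2) + 2·(-4)·(-4)·Cov(F_1,F_2)
= 16·5.4 + 16·4.6 + 32·3 = 256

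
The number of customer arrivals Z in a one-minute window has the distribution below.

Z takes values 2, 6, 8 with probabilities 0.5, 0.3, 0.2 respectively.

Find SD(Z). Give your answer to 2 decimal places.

E[Z] = (2)(0.5) + (6)(0.3) + (8)(0.2) = 4.4
E[Z²] = (2)²(0.5) + (6)²(0.3) + (8)²(0.2) = 25.6
Var(Z) = E[Z²] − (E[Z])² = 25.6 − (4.4)² = 6.24
SD(Z) = √6.24 ≈ 2.50

2.50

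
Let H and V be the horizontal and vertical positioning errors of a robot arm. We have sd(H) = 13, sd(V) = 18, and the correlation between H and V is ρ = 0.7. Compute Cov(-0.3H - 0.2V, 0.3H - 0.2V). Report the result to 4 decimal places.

Var(H) = (13)² = 169;  Var(V) = (18)² = 324
Cov(H,V) = ρ·sd(H)·sd(V) = 0.7·13·18 = 163.8
Cov(-0.3H - 0.2V, 0.3H - 0.2V) = (-0.3)(0.3)Var(H) + (-0.2)(-0.2)Var(V) + [(-0.3)(-0.2) + (-0.2)(0.3)]Cov(H,V)
= -0.09·169 + 0.04·324 + 0·163.8 = -2.25

-2.2500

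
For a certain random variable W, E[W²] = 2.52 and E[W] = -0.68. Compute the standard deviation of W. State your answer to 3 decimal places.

1.434

Var(W) = 2.52 − (-0.68)² = 2.0576
σ(W) = √2.0576 ≈ 1.434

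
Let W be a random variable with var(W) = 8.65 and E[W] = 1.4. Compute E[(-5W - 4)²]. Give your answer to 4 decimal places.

337.2500

E[-5W - 4] = -5·1.4 − 4 = -11
var(-5W - 4) = (-5)²·8.65 = 216.25
E[(-5W - 4)²] = var((-5W - 4)) + (E[(-5W - 4)])² = 216.25 + (-11)² = 337.25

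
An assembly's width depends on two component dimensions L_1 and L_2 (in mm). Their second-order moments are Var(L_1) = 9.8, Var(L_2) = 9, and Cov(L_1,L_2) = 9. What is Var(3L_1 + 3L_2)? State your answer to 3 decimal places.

Var(3L_1 + 3L_2) = (3)²·Var(L_1) + (3)²·Var(L_2) + 2·(3)·(3)·Cov(L_1,L_2)
= 9·9.8 + 9·9 + 18·9 = 331.2

331.200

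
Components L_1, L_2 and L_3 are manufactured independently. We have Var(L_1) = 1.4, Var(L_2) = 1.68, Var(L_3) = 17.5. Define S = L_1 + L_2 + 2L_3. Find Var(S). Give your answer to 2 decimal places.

73.08

By independence, Var(S) = (1)²Var(L_1) + (1)²Var(L_2) + (2)²Var(L_3)
= (1)²·1.4 + (1)²·1.68 + (2)²·17.5 = 73.08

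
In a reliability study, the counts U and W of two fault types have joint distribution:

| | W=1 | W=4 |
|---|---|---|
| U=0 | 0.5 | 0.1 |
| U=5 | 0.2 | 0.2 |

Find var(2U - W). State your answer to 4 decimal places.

E[U] = 2,  E[W] = 1.9,  E[UW] = 5
var(U) = 10 − (2)² = 6;  var(W) = 5.5 − (1.9)² = 1.89
Cov(U,W) = 5 − (2)(1.9) = 1.2
var(2U - W) = (2)²·6 + (-1)²·1.89 + 2·(2)·(-1)·1.2 = 21.09

21.0900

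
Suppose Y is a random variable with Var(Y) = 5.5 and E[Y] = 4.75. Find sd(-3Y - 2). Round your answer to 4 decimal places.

7.0356

Var(-3Y - 2) = (-3)²·5.5 = 49.5
sd(-3Y - 2) = √49.5 ≈ 7.0356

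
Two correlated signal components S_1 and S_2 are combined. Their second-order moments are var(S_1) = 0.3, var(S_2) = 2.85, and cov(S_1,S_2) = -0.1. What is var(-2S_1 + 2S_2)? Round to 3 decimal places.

var(-2S_1 + 2S_2) = (-2)²·var(S_1) + (2)²·var(S_2) + 2·(-2)·(2)·cov(S_1,S_2)
= 4·0.3 + 4·2.85 + -8·-0.1 = 13.4

13.400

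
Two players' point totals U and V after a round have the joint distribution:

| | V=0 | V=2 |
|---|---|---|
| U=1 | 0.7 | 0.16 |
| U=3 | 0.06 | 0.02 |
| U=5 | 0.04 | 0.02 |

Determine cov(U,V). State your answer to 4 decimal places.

0.0800

E[U] = 1.4,  E[V] = 0.4
E[UV] = 0.64
cov(U,V) = E[UV] − E[U]E[V] = 0.64 − (1.4)(0.4) = 0.08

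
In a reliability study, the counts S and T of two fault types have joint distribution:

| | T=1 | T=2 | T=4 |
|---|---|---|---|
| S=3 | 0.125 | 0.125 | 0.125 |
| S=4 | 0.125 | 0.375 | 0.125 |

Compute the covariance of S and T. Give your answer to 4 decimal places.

-0.0313

E[S] = 3.625,  E[T] = 2.25
E[ST] = 8.125
Cov(S,T) = E[ST] − E[S]E[T] = 8.125 − (3.625)(2.25) = -0.03125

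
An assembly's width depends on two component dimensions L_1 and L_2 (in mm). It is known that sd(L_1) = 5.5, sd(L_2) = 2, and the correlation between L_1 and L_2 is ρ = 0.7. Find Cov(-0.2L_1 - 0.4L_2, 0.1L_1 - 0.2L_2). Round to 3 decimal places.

-0.285

Var(L_1) = (5.5)² = 30.25;  Var(L_2) = (2)² = 4
Cov(L_1,L_2) = ρ·sd(L_1)·sd(L_2) = 0.7·5.5·2 = 7.7
Cov(-0.2L_1 - 0.4L_2, 0.1L_1 - 0.2L_2) = (-0.2)(0.1)Var(L_1) + (-0.4)(-0.2)Var(L_2) + [(-0.2)(-0.2) + (-0.4)(0.1)]Cov(L_1,L_2)
= -0.02·30.25 + 0.08·4 + 0·7.7 = -0.285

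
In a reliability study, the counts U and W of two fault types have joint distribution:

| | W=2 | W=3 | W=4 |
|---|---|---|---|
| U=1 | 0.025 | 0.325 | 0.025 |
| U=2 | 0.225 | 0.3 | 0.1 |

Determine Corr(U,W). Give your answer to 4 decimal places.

-0.1615

E[U] = 1.625,  E[W] = 2.875
E[UW] = 4.625
Cov(U,W) = E[UW] − E[U]E[W] = 4.625 − (1.625)(2.875) = -0.046875
V(U) = 0.234375,  V(W) = 0.359375
ρ = -0.046875 / √(0.234375·0.359375) ≈ -0.1615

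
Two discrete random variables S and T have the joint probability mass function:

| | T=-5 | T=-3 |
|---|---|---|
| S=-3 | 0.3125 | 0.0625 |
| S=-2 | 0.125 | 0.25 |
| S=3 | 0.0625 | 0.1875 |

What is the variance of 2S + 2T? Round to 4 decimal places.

34.4375

E[S] = -1.125,  E[T] = -4,  E[ST] = 5.375
V(S) = 7.125 − (-1.125)² = 5.859375;  V(T) = 17 − (-4)² = 1
cov(S,T) = 5.375 − (-1.125)(-4) = 0.875
V(2S + 2T) = (2)²·5.859375 + (2)²·1 + 2·(2)·(2)·0.875 = 34.4375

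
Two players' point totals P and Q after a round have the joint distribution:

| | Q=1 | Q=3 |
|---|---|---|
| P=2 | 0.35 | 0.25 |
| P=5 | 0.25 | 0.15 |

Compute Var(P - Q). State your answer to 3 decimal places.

3.240

E[P] = 3.2,  E[Q] = 1.8,  E[PQ] = 5.7
Var(P) = 12.4 − (3.2)² = 2.16;  Var(Q) = 4.2 − (1.8)² = 0.96
cov(P,Q) = 5.7 − (3.2)(1.8) = -0.06
Var(P - Q) = (1)²·2.16 + (-1)²·0.96 + 2·(1)·(-1)·-0.06 = 3.24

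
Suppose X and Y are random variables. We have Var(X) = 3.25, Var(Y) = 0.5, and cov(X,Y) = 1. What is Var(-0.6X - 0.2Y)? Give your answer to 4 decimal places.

1.4300

Var(-0.6X - 0.2Y) = (-0.6)²·Var(X) + (-0.2)²·Var(Y) + 2·(-0.6)·(-0.2)·cov(X,Y)
= 0.36·3.25 + 0.04·0.5 + 0.24·1 = 1.43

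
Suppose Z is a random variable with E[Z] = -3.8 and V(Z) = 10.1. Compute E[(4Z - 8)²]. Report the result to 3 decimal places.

699.840

E[4Z - 8] = 4·-3.8 − 8 = -23.2
V(4Z - 8) = (4)²·10.1 = 161.6
E[(4Z - 8)²] = V((4Z - 8)) + (E[(4Z - 8)])² = 161.6 + (-23.2)² = 699.84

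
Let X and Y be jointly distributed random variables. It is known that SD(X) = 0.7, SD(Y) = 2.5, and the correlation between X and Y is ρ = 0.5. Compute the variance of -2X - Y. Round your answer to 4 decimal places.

var(X) = (0.7)² = 0.49;  var(Y) = (2.5)² = 6.25
Cov(X,Y) = ρ·SD(X)·SD(Y) = 0.5·0.7·2.5 = 0.875
var(-2X - Y) = (-2)²·var(X) + (-1)²·var(Y) + 2·(-2)·(-1)·Cov(X,Y)
= 4·0.49 + 1·6.25 + 4·0.875 = 11.71

11.7100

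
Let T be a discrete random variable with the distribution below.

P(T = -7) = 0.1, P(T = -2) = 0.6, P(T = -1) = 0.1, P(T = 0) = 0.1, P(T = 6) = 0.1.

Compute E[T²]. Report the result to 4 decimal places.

11.0000

E[T²] = (-7)²(0.1) + (-2)²(0.6) + (-1)²(0.1) + (0)²(0.1) + (6)²(0.1) = 11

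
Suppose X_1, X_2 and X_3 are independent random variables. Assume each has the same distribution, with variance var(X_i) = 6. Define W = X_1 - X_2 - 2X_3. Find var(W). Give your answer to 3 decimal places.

36.000

By independence, var(W) = (1)²var(X_1) + (-1)²var(X_2) + (-2)²var(X_3)
= (1)²·6 + (-1)²·6 + (-2)²·6 = 36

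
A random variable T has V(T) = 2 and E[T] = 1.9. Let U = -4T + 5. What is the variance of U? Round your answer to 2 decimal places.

32.00

V(-4T + 5) = (-4)²·V(T) = 16·2 = 32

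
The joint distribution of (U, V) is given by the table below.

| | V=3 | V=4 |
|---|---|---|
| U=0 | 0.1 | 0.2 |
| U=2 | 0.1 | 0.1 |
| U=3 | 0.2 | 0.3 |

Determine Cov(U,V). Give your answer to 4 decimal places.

E[U] = 1.9,  E[V] = 3.6
E[UV] = 6.8
Cov(U,V) = E[UV] − E[U]E[V] = 6.8 − (1.9)(3.6) = -0.04

-0.0400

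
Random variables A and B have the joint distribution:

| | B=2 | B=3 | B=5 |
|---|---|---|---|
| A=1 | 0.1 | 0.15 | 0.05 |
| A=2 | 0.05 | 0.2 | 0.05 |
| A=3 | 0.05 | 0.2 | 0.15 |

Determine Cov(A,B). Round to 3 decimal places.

0.220

E[A] = 2.1,  E[B] = 3.3
E[AB] = 7.15
Cov(A,B) = E[AB] − E[A]E[B] = 7.15 − (2.1)(3.3) = 0.22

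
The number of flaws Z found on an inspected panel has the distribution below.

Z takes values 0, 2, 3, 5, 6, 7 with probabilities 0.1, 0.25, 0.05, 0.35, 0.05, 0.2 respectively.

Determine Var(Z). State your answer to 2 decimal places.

4.99

E[Z] = (0)(0.1) + (2)(0.25) + (3)(0.05) + (5)(0.35) + (6)(0.05) + (7)(0.2) = 4.1
E[Z²] = (0)²(0.1) + (2)²(0.25) + (3)²(0.05) + (5)²(0.35) + (6)²(0.05) + (7)²(0.2) = 21.8
Var(Z) = E[Z²] − (E[Z])² = 21.8 − (4.1)² = 4.99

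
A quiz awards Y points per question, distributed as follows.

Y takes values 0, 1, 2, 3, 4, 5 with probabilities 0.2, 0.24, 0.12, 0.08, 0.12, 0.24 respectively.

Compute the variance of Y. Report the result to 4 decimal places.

3.6000

E[Y] = (0)(0.2) + (1)(0.24) + (2)(0.12) + (3)(0.08) + (4)(0.12) + (5)(0.24) = 2.4
E[Y²] = (0)²(0.2) + (1)²(0.24) + (2)²(0.12) + (3)²(0.08) + (4)²(0.12) + (5)²(0.24) = 9.36
V(Y) = E[Y²] − (E[Y])² = 9.36 − (2.4)² = 3.6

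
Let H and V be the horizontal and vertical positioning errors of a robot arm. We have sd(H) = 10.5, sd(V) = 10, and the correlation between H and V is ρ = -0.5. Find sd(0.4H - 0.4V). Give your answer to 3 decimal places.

7.102

var(H) = (10.5)² = 110.25;  var(V) = (10)² = 100
Cov(H,V) = ρ·sd(H)·sd(V) = -0.5·10.5·10 = -52.5
var(0.4H - 0.4V) = (0.4)²·var(H) + (-0.4)²·var(V) + 2·(0.4)·(-0.4)·Cov(H,V)
= 0.16·110.25 + 0.16·100 + -0.32·-52.5 = 50.44
sd(0.4H - 0.4V) = √50.44 ≈ 7.102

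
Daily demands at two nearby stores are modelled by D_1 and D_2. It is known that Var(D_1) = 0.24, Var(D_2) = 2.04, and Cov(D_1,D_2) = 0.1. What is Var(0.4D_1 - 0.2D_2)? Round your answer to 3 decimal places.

Var(0.4D_1 - 0.2D_2) = (0.4)²·Var(D_1) + (-0.2)²·Var(D_2) + 2·(0.4)·(-0.2)·Cov(D_1,D_2)
= 0.16·0.24 + 0.04·2.04 + -0.16·0.1 = 0.104

0.104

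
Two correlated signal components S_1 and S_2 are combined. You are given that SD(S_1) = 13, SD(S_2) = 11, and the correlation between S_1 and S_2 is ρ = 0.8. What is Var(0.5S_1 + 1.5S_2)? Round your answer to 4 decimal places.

486.1000

Var(S_1) = (13)² = 169;  Var(S_2) = (11)² = 121
Cov(S_1,S_2) = ρ·SD(S_1)·SD(S_2) = 0.8·13·11 = 114.4
Var(0.5S_1 + 1.5S_2) = (0.5)²·Var(S_1) + (1.5)²·Var(S_2) + 2·(0.5)·(1.5)·Cov(S_1,S_2)
= 0.25·169 + 2.25·121 + 1.5·114.4 = 486.1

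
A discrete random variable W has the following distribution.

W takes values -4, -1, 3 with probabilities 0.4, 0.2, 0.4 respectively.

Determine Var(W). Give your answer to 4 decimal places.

9.8400

E[W] = (-4)(0.4) + (-1)(0.2) + (3)(0.4) = -0.6
E[W²] = (-4)²(0.4) + (-1)²(0.2) + (3)²(0.4) = 10.2
Var(W) = E[W²] − (E[W])² = 10.2 − (-0.6)² = 9.84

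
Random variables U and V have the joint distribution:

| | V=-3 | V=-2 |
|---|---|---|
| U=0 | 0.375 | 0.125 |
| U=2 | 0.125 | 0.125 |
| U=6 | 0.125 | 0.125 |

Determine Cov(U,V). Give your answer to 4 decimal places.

E[U] = 2,  E[V] = -2.625
E[UV] = -5
Cov(U,V) = E[UV] − E[U]E[V] = -5 − (2)(-2.625) = 0.25

0.2500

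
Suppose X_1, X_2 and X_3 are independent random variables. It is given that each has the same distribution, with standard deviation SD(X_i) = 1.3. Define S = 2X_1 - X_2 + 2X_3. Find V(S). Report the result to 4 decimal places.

V(X_i) = (1.3)² = 1.69
By independence, V(S) = (2)²V(X_1) + (-1)²V(X_2) + (2)²V(X_3)
= (2)²·1.69 + (-1)²·1.69 + (2)²·1.69 = 15.21

15.2100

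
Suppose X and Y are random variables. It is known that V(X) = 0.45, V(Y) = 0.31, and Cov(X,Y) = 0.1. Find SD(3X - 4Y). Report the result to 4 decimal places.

V(3X - 4Y) = (3)²·V(X) + (-4)²·V(Y) + 2·(3)·(-4)·Cov(X,Y)
= 9·0.45 + 16·0.31 + -24·0.1 = 6.61
SD(3X - 4Y) = √6.61 ≈ 2.5710

2.5710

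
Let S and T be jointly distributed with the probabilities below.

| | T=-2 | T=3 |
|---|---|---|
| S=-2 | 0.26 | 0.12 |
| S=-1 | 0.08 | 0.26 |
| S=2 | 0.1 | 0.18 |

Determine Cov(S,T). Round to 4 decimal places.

E[S] = -0.54,  E[T] = 0.8
E[ST] = 0.38
Cov(S,T) = E[ST] − E[S]E[T] = 0.38 − (-0.54)(0.8) = 0.812

0.8120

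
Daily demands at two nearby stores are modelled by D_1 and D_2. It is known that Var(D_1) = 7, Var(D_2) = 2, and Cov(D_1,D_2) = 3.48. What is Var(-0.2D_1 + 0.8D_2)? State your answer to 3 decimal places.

Var(-0.2D_1 + 0.8D_2) = (-0.2)²·Var(D_1) + (0.8)²·Var(D_2) + 2·(-0.2)·(0.8)·Cov(D_1,D_2)
= 0.04·7 + 0.64·2 + -0.32·3.48 = 0.4464

0.446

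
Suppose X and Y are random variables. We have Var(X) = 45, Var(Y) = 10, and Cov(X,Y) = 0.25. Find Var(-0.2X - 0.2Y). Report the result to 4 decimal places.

2.2200

Var(-0.2X - 0.2Y) = (-0.2)²·Var(X) + (-0.2)²·Var(Y) + 2·(-0.2)·(-0.2)·Cov(X,Y)
= 0.04·45 + 0.04·10 + 0.08·0.25 = 2.22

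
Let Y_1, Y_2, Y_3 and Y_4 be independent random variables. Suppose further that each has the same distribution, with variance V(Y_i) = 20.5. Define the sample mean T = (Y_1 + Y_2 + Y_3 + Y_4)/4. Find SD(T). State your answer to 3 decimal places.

2.264

By independence, V(T) = (0.25)²V(Y_1) + (0.25)²V(Y_2) + (0.25)²V(Y_3) + (0.25)²V(Y_4)
= (0.25)²·20.5 + (0.25)²·20.5 + (0.25)²·20.5 + (0.25)²·20.5 = 5.125
SD(T) = √5.125 ≈ 2.264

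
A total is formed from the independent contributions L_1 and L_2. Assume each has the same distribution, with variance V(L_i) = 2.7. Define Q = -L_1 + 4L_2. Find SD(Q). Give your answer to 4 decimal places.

6.7750

By independence, V(Q) = (-1)²V(L_1) + (4)²V(L_2)
= (-1)²·2.7 + (4)²·2.7 = 45.9
SD(Q) = √45.9 ≈ 6.7750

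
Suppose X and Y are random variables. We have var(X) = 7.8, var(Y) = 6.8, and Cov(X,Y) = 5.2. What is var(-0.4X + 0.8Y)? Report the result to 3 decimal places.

var(-0.4X + 0.8Y) = (-0.4)²·var(X) + (0.8)²·var(Y) + 2·(-0.4)·(0.8)·Cov(X,Y)
= 0.16·7.8 + 0.64·6.8 + -0.64·5.2 = 2.272

2.272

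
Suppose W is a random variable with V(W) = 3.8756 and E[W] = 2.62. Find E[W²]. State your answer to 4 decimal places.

E[W²] = V(W) + (E[W])² = 3.8756 + (2.62)² = 10.74

10.7400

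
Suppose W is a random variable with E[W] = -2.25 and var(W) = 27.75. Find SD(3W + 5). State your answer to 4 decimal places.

var(3W + 5) = (3)²·27.75 = 249.75
SD(3W + 5) = √249.75 ≈ 15.8035

15.8035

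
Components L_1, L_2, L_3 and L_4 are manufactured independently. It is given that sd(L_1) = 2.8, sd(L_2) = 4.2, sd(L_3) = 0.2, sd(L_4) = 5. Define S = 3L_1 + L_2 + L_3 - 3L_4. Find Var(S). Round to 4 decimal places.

Var(L_1) = 7.84, Var(L_2) = 17.64, Var(L_3) = 0.04, Var(L_4) = 25
By independence, Var(S) = (3)²Var(L_1) + (1)²Var(L_2) + (1)²Var(L_3) + (-3)²Var(L_4)
= (3)²·7.84 + (1)²·17.64 + (1)²·0.04 + (-3)²·25 = 313.24

313.2400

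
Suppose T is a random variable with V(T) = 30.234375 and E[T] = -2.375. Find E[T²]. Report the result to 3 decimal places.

35.875

E[T²] = V(T) + (E[T])² = 30.234375 + (-2.375)² = 35.875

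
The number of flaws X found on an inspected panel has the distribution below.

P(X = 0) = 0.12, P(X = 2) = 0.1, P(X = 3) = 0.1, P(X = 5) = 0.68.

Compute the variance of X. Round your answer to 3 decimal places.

3.090

E[X] = (0)(0.12) + (2)(0.1) + (3)(0.1) + (5)(0.68) = 3.9
E[X²] = (0)²(0.12) + (2)²(0.1) + (3)²(0.1) + (5)²(0.68) = 18.3
Var(X) = E[X²] − (E[X])² = 18.3 − (3.9)² = 3.09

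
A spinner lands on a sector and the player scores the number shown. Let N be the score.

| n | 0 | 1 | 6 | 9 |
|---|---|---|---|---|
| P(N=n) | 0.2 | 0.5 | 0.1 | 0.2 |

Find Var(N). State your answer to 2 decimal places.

11.89

E[N] = (0)(0.2) + (1)(0.5) + (6)(0.1) + (9)(0.2) = 2.9
E[N²] = (0)²(0.2) + (1)²(0.5) + (6)²(0.1) + (9)²(0.2) = 20.3
Var(N) = E[N²] − (E[N])² = 20.3 − (2.9)² = 11.89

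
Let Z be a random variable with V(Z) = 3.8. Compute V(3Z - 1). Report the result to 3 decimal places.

34.200

V(3Z - 1) = (3)²·V(Z) = 9·3.8 = 34.2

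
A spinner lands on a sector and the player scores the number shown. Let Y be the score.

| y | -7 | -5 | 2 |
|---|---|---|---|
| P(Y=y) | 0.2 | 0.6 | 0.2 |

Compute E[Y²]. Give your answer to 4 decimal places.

25.6000

E[Y²] = (-7)²(0.2) + (-5)²(0.6) + (2)²(0.2) = 25.6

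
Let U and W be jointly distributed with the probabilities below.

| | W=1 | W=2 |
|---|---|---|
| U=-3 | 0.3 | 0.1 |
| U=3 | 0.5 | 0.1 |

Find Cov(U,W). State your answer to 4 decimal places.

E[U] = 0.6,  E[W] = 1.2
E[UW] = 0.6
Cov(U,W) = E[UW] − E[U]E[W] = 0.6 − (0.6)(1.2) = -0.12

-0.1200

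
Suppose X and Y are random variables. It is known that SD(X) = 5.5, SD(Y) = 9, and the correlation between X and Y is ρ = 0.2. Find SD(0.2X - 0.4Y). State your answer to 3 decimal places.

3.548

var(X) = (5.5)² = 30.25;  var(Y) = (9)² = 81
Cov(X,Y) = ρ·SD(X)·SD(Y) = 0.2·5.5·9 = 9.9
var(0.2X - 0.4Y) = (0.2)²·var(X) + (-0.4)²·var(Y) + 2·(0.2)·(-0.4)·Cov(X,Y)
= 0.04·30.25 + 0.16·81 + -0.16·9.9 = 12.586
SD(0.2X - 0.4Y) = √12.586 ≈ 3.548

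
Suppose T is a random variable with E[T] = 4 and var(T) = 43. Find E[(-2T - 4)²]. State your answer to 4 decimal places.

E[-2T - 4] = -2·4 − 4 = -12
var(-2T - 4) = (-2)²·43 = 172
E[(-2T - 4)²] = var((-2T - 4)) + (E[(-2T - 4)])² = 172 + (-12)² = 316

316.0000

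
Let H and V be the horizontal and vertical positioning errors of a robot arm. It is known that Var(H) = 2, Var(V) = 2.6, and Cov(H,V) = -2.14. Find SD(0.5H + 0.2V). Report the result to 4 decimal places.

0.4195

Var(0.5H + 0.2V) = (0.5)²·Var(H) + (0.2)²·Var(V) + 2·(0.5)·(0.2)·Cov(H,V)
= 0.25·2 + 0.04·2.6 + 0.2·-2.14 = 0.176
SD(0.5H + 0.2V) = √0.176 ≈ 0.4195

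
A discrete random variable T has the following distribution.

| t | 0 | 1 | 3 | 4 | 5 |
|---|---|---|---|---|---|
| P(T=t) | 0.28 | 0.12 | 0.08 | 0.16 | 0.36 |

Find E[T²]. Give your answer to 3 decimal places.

12.400

E[T²] = (0)²(0.28) + (1)²(0.12) + (3)²(0.08) + (4)²(0.16) + (5)²(0.36) = 12.4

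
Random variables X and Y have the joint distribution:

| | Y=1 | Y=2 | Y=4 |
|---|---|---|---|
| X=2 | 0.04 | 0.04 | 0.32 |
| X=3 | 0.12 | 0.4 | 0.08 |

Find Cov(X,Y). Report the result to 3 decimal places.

-0.344

E[X] = 2.6,  E[Y] = 2.64
E[XY] = 6.52
Cov(X,Y) = E[XY] − E[X]E[Y] = 6.52 − (2.6)(2.64) = -0.344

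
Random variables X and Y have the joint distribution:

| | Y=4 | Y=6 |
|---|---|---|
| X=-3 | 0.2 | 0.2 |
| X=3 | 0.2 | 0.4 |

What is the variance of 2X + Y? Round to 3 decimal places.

E[X] = 0.6,  E[Y] = 5.2,  E[XY] = 3.6
var(X) = 9 − (0.6)² = 8.64;  var(Y) = 28 − (5.2)² = 0.96
Cov(X,Y) = 3.6 − (0.6)(5.2) = 0.48
var(2X + Y) = (2)²·8.64 + (1)²·0.96 + 2·(2)·(1)·0.48 = 37.44

37.440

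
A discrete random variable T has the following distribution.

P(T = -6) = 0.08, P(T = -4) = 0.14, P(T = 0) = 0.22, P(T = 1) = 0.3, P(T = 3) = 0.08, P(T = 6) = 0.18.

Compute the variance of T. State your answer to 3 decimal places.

12.284

E[T] = (-6)(0.08) + (-4)(0.14) + (0)(0.22) + (1)(0.3) + (3)(0.08) + (6)(0.18) = 0.58
E[T²] = (-6)²(0.08) + (-4)²(0.14) + (0)²(0.22) + (1)²(0.3) + (3)²(0.08) + (6)²(0.18) = 12.62
Var(T) = E[T²] − (E[T])² = 12.62 − (0.58)² = 12.2836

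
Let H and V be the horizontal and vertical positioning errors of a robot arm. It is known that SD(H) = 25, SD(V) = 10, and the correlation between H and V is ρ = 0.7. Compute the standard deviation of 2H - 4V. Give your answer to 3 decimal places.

36.056

Var(H) = (25)² = 625;  Var(V) = (10)² = 100
Cov(H,V) = ρ·SD(H)·SD(V) = 0.7·25·10 = 175
Var(2H - 4V) = (2)²·Var(H) + (-4)²·Var(V) + 2·(2)·(-4)·Cov(H,V)
= 4·625 + 16·100 + -16·175 = 1300
SD(2H - 4V) = √1300 ≈ 36.056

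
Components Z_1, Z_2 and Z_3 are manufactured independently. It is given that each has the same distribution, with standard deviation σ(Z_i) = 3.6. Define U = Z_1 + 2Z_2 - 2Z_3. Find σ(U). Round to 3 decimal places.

var(Z_i) = (3.6)² = 12.96
By independence, var(U) = (1)²var(Z_1) + (2)²var(Z_2) + (-2)²var(Z_3)
= (1)²·12.96 + (2)²·12.96 + (-2)²·12.96 = 116.64
σ(U) = √116.64 ≈ 10.800

10.800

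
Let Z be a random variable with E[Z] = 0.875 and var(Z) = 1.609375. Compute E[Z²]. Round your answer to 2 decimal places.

2.38

E[Z²] = var(Z) + (E[Z])² = 1.609375 + (0.875)² = 2.375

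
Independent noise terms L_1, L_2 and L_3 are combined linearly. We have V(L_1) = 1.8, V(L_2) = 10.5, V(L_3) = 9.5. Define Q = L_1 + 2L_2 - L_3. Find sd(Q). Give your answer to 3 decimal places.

7.301

By independence, V(Q) = (1)²V(L_1) + (2)²V(L_2) + (-1)²V(L_3)
= (1)²·1.8 + (2)²·10.5 + (-1)²·9.5 = 53.3
sd(Q) = √53.3 ≈ 7.301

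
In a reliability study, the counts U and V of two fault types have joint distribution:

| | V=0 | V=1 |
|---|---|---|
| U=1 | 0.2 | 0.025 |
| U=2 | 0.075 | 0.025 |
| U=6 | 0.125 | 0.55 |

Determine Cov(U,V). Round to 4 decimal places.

0.6900

E[U] = 4.475,  E[V] = 0.6
E[UV] = 3.375
Cov(U,V) = E[UV] − E[U]E[V] = 3.375 − (4.475)(0.6) = 0.69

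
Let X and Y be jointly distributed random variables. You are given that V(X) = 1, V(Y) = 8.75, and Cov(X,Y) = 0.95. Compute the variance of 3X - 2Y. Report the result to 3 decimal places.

32.600

V(3X - 2Y) = (3)²·V(X) + (-2)²·V(Y) + 2·(3)·(-2)·Cov(X,Y)
= 9·1 + 4·8.75 + -12·0.95 = 32.6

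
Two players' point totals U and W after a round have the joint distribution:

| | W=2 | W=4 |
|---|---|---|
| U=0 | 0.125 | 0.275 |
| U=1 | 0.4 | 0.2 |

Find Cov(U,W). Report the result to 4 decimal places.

-0.1700

E[U] = 0.6,  E[W] = 2.95
E[UW] = 1.6
Cov(U,W) = E[UW] − E[U]E[W] = 1.6 − (0.6)(2.95) = -0.17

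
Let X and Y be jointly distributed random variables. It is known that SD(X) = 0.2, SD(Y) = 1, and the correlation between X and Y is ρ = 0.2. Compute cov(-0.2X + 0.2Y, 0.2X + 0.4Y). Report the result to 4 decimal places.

0.0768

var(X) = (0.2)² = 0.04;  var(Y) = (1)² = 1
cov(X,Y) = ρ·SD(X)·SD(Y) = 0.2·0.2·1 = 0.04
cov(-0.2X + 0.2Y, 0.2X + 0.4Y) = (-0.2)(0.2)var(X) + (0.2)(0.4)var(Y) + [(-0.2)(0.4) + (0.2)(0.2)]cov(X,Y)
= -0.04·0.04 + 0.08·1 + -0.04·0.04 = 0.0768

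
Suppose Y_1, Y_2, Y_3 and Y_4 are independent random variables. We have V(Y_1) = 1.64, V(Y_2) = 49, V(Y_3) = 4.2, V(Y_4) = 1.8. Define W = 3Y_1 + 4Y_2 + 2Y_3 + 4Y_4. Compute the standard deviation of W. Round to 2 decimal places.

29.06

By independence, V(W) = (3)²V(Y_1) + (4)²V(Y_2) + (2)²V(Y_3) + (4)²V(Y_4)
= (3)²·1.64 + (4)²·49 + (2)²·4.2 + (4)²·1.8 = 844.36
σ(W) = √844.36 ≈ 29.06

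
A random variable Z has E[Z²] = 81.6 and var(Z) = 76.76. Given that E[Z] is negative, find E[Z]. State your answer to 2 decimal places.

-2.20

(E[Z])² = E[Z²] − var(Z) = 81.6 − 76.76 = 4.84
E[Z] = −√4.84 = -2.2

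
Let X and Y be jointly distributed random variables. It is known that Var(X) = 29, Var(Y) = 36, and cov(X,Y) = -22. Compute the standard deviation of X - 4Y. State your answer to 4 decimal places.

Var(X - 4Y) = (1)²·Var(X) + (-4)²·Var(Y) + 2·(1)·(-4)·cov(X,Y)
= 1·29 + 16·36 + -8·-22 = 781
SD(X - 4Y) = √781 ≈ 27.9464

27.9464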